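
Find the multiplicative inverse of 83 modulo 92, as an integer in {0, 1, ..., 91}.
83^(−1) ≡ 51 (mod 92)

Apply the extended Euclidean algorithm to (92, 83), tracking rows (r, s, t) with s·92 + t·83 = r. Each division r_prev = q·r_cur + r_new produces the new row as (previous row) − q·(current row):
  row A: (92, 1, 0)   [1·92 + 0·83 = 92]
  row B: (83, 0, 1)   [0·92 + 1·83 = 83]
  92 = 1·83 + 9   → row C = row A − 1·row B = (9, 1, −1)   [check: 1·92 − 1·83 = 9]
  83 = 9·9 + 2   → row D = row B − 9·row C = (2, −9, 10)   [check: −9·92 + 10·83 = 2]
  9 = 4·2 + 1   → row E = row C − 4·row D = (1, 37, −41)   [check: 37·92 − 41·83 = 1]
  2 = 2·1 + 0   → remainder 0, stop. gcd = 1 (last nonzero row E).
The gcd is 1, so 83 is invertible mod 92. The last nonzero row gives 37·92 − 41·83 = 1, so t = −41. So 83^(−1) ≡ −41 ≡ 51 (mod 92). Verify: 83 · 51 = 4233 ≡ 1 (mod 92). ✓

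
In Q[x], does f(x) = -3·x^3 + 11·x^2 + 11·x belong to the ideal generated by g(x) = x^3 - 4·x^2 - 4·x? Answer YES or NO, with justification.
NO

In Q[x] the ideal (g) consists of all multiples of g, so f ∈ (g) iff g | f, i.e. iff the remainder of f on division by g is 0. Divide f by g (g is monic, so eliminate the leading term of the running remainder at each step):
  leading term -3·x^3: subtract (-3)·g(x) = -3·x^3 + 12·x^2 + 12·x, leaving -x^2 - x
The remainder r(x) = -x^2 - x ≠ 0 (and deg r < deg g), so g ∤ f, i.e. f ∉ (g).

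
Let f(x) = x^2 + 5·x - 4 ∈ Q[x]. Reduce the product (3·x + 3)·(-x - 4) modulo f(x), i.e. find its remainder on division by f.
a · b ≡ -24 (mod f(x))

First multiply in Q[x] without reducing: a · b = -3·x^2 - 15·x - 12. Now divide by f(x) = x^2 + 5·x - 4, eliminating the leading term at each step:
  leading term -3·x^2: subtract (-3)·f(x) = -3·x^2 - 15·x + 12, leaving -24
The degree is now < 2, so this is the remainder. Hence a · b ≡ -24 in Q[x]/(f).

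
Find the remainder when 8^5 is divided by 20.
Use repeated squaring. Binary(5) = 101. Walk through the bits of the exponent 5 left-to-right: at each bit after the leading one, square the running value, then multiply by 8 if the bit is 1 (always reducing mod 20):
  bit 1 = 1 (leading): start with 8.
  bit 2 = 0: square 8^2 = 64 ≡ 4 (mod 20).
  bit 3 = 1: square 4^2 = 16; bit is 1, so multiply 16·8 = 128 ≡ 8 (mod 20).
Final value: 8^5 ≡ 8 (mod 20).

Final answer: 8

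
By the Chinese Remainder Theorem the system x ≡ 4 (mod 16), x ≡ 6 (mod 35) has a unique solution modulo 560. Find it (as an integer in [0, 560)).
x ≡ 356 (mod 560); the representative in [0, 560) is 356

The moduli 16, 35 are pairwise coprime, so by the CRT there is a unique solution mod 16·35 = 560.
Solve by successive substitution. Start with x ≡ 4 (mod 16).
  Combine with x ≡ 6 (mod 35): write x = 4 + 16·t and require 4 + 16·t ≡ 6 (mod 35), i.e. 16·t ≡ 6 − 4 ≡ 2 (mod 35). Since 16^(−1) ≡ 11 (mod 35), t ≡ 11·2 ≡ 22 (mod 35). So x ≡ 4 + 16·22 = 356 (mod 560).
Unique solution in [0, 560): x = 356.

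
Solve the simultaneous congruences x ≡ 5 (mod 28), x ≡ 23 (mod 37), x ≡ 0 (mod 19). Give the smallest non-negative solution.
x ≡ 7201 (mod 19684); the representative in [0, 19684) is 7201

The moduli 28, 37, 19 are pairwise coprime, so by the CRT there is a unique solution mod 28·37·19 = 19684.
Solve by successive substitution. Start with x ≡ 5 (mod 28).
  Combine with x ≡ 23 (mod 37): write x = 5 + 28·t and require 5 + 28·t ≡ 23 (mod 37), i.e. 28·t ≡ 23 − 5 ≡ 18 (mod 37). Since 28^(−1) ≡ 4 (mod 37), t ≡ 4·18 ≡ 35 (mod 37). So x ≡ 5 + 28·35 = 985 (mod 1036).
  Combine with x ≡ 0 (mod 19): write x = 985 + 1036·t and require 985 + 1036·t ≡ 0 (mod 19), i.e. 1036·t ≡ 0 − 985 ≡ 3 (mod 19). Since 1036^(−1) ≡ 2 (mod 19) (1036 ≡ 10 (mod 19)), t ≡ 2·3 ≡ 6 (mod 19). So x ≡ 985 + 1036·6 = 7201 (mod 19684).
Unique solution in [0, 19684): x = 7201.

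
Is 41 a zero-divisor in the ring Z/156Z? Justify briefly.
gcd(41, 156) = 1, so 41 is a unit in Z/156Z (it has a multiplicative inverse). A unit cannot be a zero-divisor: if 41·b ≡ 0 then multiplying both sides by 41^(−1) gives b ≡ 0. So 41 is not a zero-divisor.

Final answer: NO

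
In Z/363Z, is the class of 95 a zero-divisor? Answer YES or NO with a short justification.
gcd(95, 363) = 1, so 95 is a unit in Z/363Z (it has a multiplicative inverse). A unit cannot be a zero-divisor: if 95·b ≡ 0 then multiplying both sides by 95^(−1) gives b ≡ 0. So 95 is not a zero-divisor.

Final answer: NO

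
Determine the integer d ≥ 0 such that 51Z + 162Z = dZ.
(51, 162) = (3); d = 3

In the PID Z, (a, b) is generated by gcd(a, b). Compute gcd(162, 51) with the extended Euclidean algorithm, tracking rows (r, s, t) with s·162 + t·51 = r:
  row A: (162, 1, 0)   [1·162 + 0·51 = 162]
  row B: (51, 0, 1)   [0·162 + 1·51 = 51]
  162 = 3·51 + 9   → row C = row A − 3·row B = (9, 1, −3)   [check: 1·162 − 3·51 = 9]
  51 = 5·9 + 6   → row D = row B − 5·row C = (6, −5, 16)   [check: −5·162 + 16·51 = 6]
  9 = 1·6 + 3   → row E = row C − 1·row D = (3, 6, −19)   [check: 6·162 − 19·51 = 3]
  6 = 2·3 + 0   → remainder 0, stop. gcd = 3 (last nonzero row E).
So gcd(51, 162) = 3, with Bézout identity 6·162 − 19·51 = 3. Containment (⊇): the Bézout identity exhibits 3 as an element of (51, 162), giving (3) ⊆ (51, 162). Containment (⊆): since 3 | 51 and 3 | 162 (51 = 3·17, 162 = 3·54), every Z-linear combination of 51 and 162 is divisible by 3, so (51, 162) ⊆ (3). Therefore (51, 162) = (3), d = 3.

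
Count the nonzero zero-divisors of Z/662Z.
Z/662Z has 331 nonzero zero-divisors

In Z/662Z each nonzero element is either a unit (gcd with 662 is 1) or a zero-divisor (gcd > 1). The number of units is φ(662): factorise 662 = 2 · 331, so φ(662) = (2 − 1) · (331 − 1) = 1 · 330 = 330. The nonzero elements number 662 − 1 = 661. Hence the nonzero zero-divisors number 661 − 330 = 331.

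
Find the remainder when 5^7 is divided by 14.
Use repeated squaring. Binary(7) = 111. Walk through the bits of the exponent 7 left-to-right: at each bit after the leading one, square the running value, then multiply by 5 if the bit is 1 (always reducing mod 14):
  bit 1 = 1 (leading): start with 5.
  bit 2 = 1: square 5^2 = 25 ≡ 11; bit is 1, so multiply 11·5 = 55 ≡ 13 (mod 14).
  bit 3 = 1: square 13^2 = 169 ≡ 1; bit is 1, so multiply 1·5 = 5 (mod 14).
Final value: 5^7 ≡ 5 (mod 14).

Final answer: 5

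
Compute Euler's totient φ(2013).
φ is multiplicative, with φ(p^e) = p^e − p^(e−1). Factorise 2013 = 3 · 11 · 61. Then
  φ(2013) = (3 − 1) · (11 − 1) · (61 − 1) = 2 · 10 · 60 = 1200.

Final answer: φ(2013) = 1200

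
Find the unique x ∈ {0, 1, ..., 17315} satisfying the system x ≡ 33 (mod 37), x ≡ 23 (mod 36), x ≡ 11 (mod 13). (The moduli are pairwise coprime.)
The moduli 37, 36, 13 are pairwise coprime, so by the CRT there is a unique solution mod 37·36·13 = 17316.
Solve by successive substitution. Start with x ≡ 33 (mod 37).
  Combine with x ≡ 23 (mod 36): write x = 33 + 37·t and require 33 + 37·t ≡ 23 (mod 36), i.e. 37·t ≡ 23 − 33 ≡ 26 (mod 36). Since 37^(−1) ≡ 1 (mod 36) (37 ≡ 1 (mod 36)), t ≡ 1·26 ≡ 26 (mod 36). So x ≡ 33 + 37·26 = 995 (mod 1332).
  Combine with x ≡ 11 (mod 13): write x = 995 + 1332·t and require 995 + 1332·t ≡ 11 (mod 13), i.e. 1332·t ≡ 11 − 995 ≡ 4 (mod 13). Since 1332^(−1) ≡ 11 (mod 13) (1332 ≡ 6 (mod 13)), t ≡ 11·4 ≡ 5 (mod 13). So x ≡ 995 + 1332·5 = 7655 (mod 17316).
Unique solution in [0, 17316): x = 7655.

Final answer: x ≡ 7655 (mod 17316); the representative in [0, 17316) is 7655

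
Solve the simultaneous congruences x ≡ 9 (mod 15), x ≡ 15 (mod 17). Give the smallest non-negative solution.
x ≡ 219 (mod 255); the representative in [0, 255) is 219

The moduli 15, 17 are pairwise coprime, so by the CRT there is a unique solution mod 15·17 = 255.
Solve by successive substitution. Start with x ≡ 9 (mod 15).
  Combine with x ≡ 15 (mod 17): write x = 9 + 15·t and require 9 + 15·t ≡ 15 (mod 17), i.e. 15·t ≡ 15 − 9 ≡ 6 (mod 17). Since 15^(−1) ≡ 8 (mod 17), t ≡ 8·6 ≡ 14 (mod 17). So x ≡ 9 + 15·14 = 219 (mod 255).
Unique solution in [0, 255): x = 219.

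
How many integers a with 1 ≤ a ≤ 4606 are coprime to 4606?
The number of a ∈ {1, ..., 4606} with gcd(a, 4606) = 1 is by definition Euler's totient φ(4606). φ is multiplicative, with φ(p^e) = p^e − p^(e−1). Factorise 4606 = 2 · 7^2 · 47. Then
  φ(4606) = (2 − 1) · (7^2 − 7^1) · (47 − 1) = 1 · 42 · 46 = 1932.
So there are 1932 such integers.

Final answer: 1932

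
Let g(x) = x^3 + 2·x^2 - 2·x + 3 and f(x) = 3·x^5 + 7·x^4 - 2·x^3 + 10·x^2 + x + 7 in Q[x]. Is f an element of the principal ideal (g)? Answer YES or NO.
In Q[x] the ideal (g) consists of all multiples of g, so f ∈ (g) iff g | f, i.e. iff the remainder of f on division by g is 0. Divide f by g (g is monic, so eliminate the leading term of the running remainder at each step):
  leading term 3·x^5: subtract (3·x^2)·g(x) = 3·x^5 + 6·x^4 - 6·x^3 + 9·x^2, leaving x^4 + 4·x^3 + x^2 + x + 7
  leading term x^4: subtract (x)·g(x) = x^4 + 2·x^3 - 2·x^2 + 3·x, leaving 2·x^3 + 3·x^2 - 2·x + 7
  leading term 2·x^3: subtract (2)·g(x) = 2·x^3 + 4·x^2 - 4·x + 6, leaving -x^2 + 2·x + 1
The remainder r(x) = -x^2 + 2·x + 1 ≠ 0 (and deg r < deg g), so g ∤ f, i.e. f ∉ (g).

Final answer: NO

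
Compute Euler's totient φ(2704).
φ is multiplicative, with φ(p^e) = p^e − p^(e−1). Factorise 2704 = 2^4 · 13^2. Then
  φ(2704) = (2^4 − 2^3) · (13^2 − 13^1) = 8 · 156 = 1248.

Final answer: φ(2704) = 1248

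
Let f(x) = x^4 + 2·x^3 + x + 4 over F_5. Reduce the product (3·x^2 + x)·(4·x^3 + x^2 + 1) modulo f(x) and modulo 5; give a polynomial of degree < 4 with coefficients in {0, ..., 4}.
Multiply as integer polynomials: a · b = 12·x^5 + 7·x^4 + x^3 + 3·x^2 + x. Reducing coefficients mod 5: a · b ≡ 2·x^5 + 2·x^4 + x^3 + 3·x^2 + x. Now divide by f(x) = x^4 + 2·x^3 + x + 4 in F_5[x], eliminating the leading term at each step:
  leading term 2·x^5: subtract (2·x)·f(x) = 2·x^5 + 4·x^4 + 2·x^2 + 3·x, leaving 3·x^4 + x^3 + x^2 + 3·x (coefficients mod 5)
  leading term 3·x^4: subtract (3)·f(x) = 3·x^4 + x^3 + 3·x + 2, leaving x^2 + 3 (coefficients mod 5)
The degree is now < 4, so this is the remainder. Hence a · b ≡ x^2 + 3 in F_5[x]/(f).

Final answer: a · b ≡ x^2 + 3 (mod f(x))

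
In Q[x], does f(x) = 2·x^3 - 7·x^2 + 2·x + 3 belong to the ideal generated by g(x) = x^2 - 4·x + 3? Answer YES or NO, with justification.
In Q[x] the ideal (g) consists of all multiples of g, so f ∈ (g) iff g | f, i.e. iff the remainder of f on division by g is 0. Divide f by g (g is monic, so eliminate the leading term of the running remainder at each step):
  leading term 2·x^3: subtract (2·x)·g(x) = 2·x^3 - 8·x^2 + 6·x, leaving x^2 - 4·x + 3
  leading term x^2: subtract (1)·g(x) = x^2 - 4·x + 3, leaving 0
The remainder is 0, so f(x) = g(x) · h(x) with h(x) = 2·x + 1. Hence g | f, i.e. f ∈ (g).

Final answer: YES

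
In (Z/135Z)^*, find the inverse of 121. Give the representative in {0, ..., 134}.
121^(−1) ≡ 106 (mod 135)

Apply the extended Euclidean algorithm to (135, 121), tracking rows (r, s, t) with s·135 + t·121 = r. Each division r_prev = q·r_cur + r_new produces the new row as (previous row) − q·(current row):
  row A: (135, 1, 0)   [1·135 + 0·121 = 135]
  row B: (121, 0, 1)   [0·135 + 1·121 = 121]
  135 = 1·121 + 14   → row C = row A − 1·row B = (14, 1, −1)   [check: 1·135 − 1·121 = 14]
  121 = 8·14 + 9   → row D = row B − 8·row C = (9, −8, 9)   [check: −8·135 + 9·121 = 9]
  14 = 1·9 + 5   → row E = row C − 1·row D = (5, 9, −10)   [check: 9·135 − 10·121 = 5]
  9 = 1·5 + 4   → row F = row D − 1·row E = (4, −17, 19)   [check: −17·135 + 19·121 = 4]
  5 = 1·4 + 1   → row G = row E − 1·row F = (1, 26, −29)   [check: 26·135 − 29·121 = 1]
  4 = 4·1 + 0   → remainder 0, stop. gcd = 1 (last nonzero row G).
The gcd is 1, so 121 is invertible mod 135. The last nonzero row gives 26·135 − 29·121 = 1, so t = −29. So 121^(−1) ≡ −29 ≡ 106 (mod 135). Verify: 121 · 106 = 12826 ≡ 1 (mod 135). ✓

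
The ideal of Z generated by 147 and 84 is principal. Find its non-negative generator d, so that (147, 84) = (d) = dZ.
(147, 84) = (21); d = 21

In the PID Z, (a, b) is generated by gcd(a, b). Compute gcd(147, 84) with the extended Euclidean algorithm, tracking rows (r, s, t) with s·147 + t·84 = r:
  row A: (147, 1, 0)   [1·147 + 0·84 = 147]
  row B: (84, 0, 1)   [0·147 + 1·84 = 84]
  147 = 1·84 + 63   → row C = row A − 1·row B = (63, 1, −1)   [check: 1·147 − 1·84 = 63]
  84 = 1·63 + 21   → row D = row B − 1·row C = (21, −1, 2)   [check: −1·147 + 2·84 = 21]
  63 = 3·21 + 0   → remainder 0, stop. gcd = 21 (last nonzero row D).
So gcd(147, 84) = 21, with Bézout identity −1·147 + 2·84 = 21. Containment (⊇): the Bézout identity exhibits 21 as an element of (147, 84), giving (21) ⊆ (147, 84). Containment (⊆): since 21 | 147 and 21 | 84 (147 = 21·7, 84 = 21·4), every Z-linear combination of 147 and 84 is divisible by 21, so (147, 84) ⊆ (21). Therefore (147, 84) = (21), d = 21.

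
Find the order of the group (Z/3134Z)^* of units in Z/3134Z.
(Z/3134Z)^* consists of the classes a with gcd(a, 3134) = 1, so its order is φ(3134). φ is multiplicative, with φ(p^e) = p^e − p^(e−1). Factorise 3134 = 2 · 1567. Then
  φ(3134) = (2 − 1) · (1567 − 1) = 1 · 1566 = 1566.
Thus |(Z/3134Z)^*| = 1566.

Final answer: |(Z/3134Z)^*| = 1566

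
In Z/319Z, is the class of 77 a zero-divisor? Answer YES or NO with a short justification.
gcd(77, 319) = 11 > 1, so 77 is not a unit in Z/319Z. In Z/nZ every nonzero non-unit is a zero-divisor: explicitly, take b = 319/gcd = 29 ≠ 0 (mod 319); then 77·29 = 2233 = 7·319, i.e. 77·29 ≡ 0 (mod 319). So 77 is a zero-divisor.

Final answer: YES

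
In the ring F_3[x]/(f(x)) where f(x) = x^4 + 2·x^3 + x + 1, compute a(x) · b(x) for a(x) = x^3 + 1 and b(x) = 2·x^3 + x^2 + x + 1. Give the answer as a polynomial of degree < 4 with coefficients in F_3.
a · b ≡ 2·x^3 + 2·x^2 (mod f(x))

Multiply as integer polynomials: a · b = 2·x^6 + x^5 + x^4 + 3·x^3 + x^2 + x + 1. Reducing coefficients mod 3: a · b ≡ 2·x^6 + x^5 + x^4 + x^2 + x + 1. Now divide by f(x) = x^4 + 2·x^3 + x + 1 in F_3[x], eliminating the leading term at each step:
  leading term 2·x^6: subtract (2·x^2)·f(x) = 2·x^6 + x^5 + 2·x^3 + 2·x^2, leaving x^4 + x^3 + 2·x^2 + x + 1 (coefficients mod 3)
  leading term x^4: subtract (1)·f(x) = x^4 + 2·x^3 + x + 1, leaving 2·x^3 + 2·x^2 (coefficients mod 3)
The degree is now < 4, so this is the remainder. Hence a · b ≡ 2·x^3 + 2·x^2 in F_3[x]/(f).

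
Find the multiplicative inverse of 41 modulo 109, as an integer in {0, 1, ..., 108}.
41^(−1) ≡ 8 (mod 109)

Apply the extended Euclidean algorithm to (109, 41), tracking rows (r, s, t) with s·109 + t·41 = r. Each division r_prev = q·r_cur + r_new produces the new row as (previous row) − q·(current row):
  row A: (109, 1, 0)   [1·109 + 0·41 = 109]
  row B: (41, 0, 1)   [0·109 + 1·41 = 41]
  109 = 2·41 + 27   → row C = row A − 2·row B = (27, 1, −2)   [check: 1·109 − 2·41 = 27]
  41 = 1·27 + 14   → row D = row B − 1·row C = (14, −1, 3)   [check: −1·109 + 3·41 = 14]
  27 = 1·14 + 13   → row E = row C − 1·row D = (13, 2, −5)   [check: 2·109 − 5·41 = 13]
  14 = 1·13 + 1   → row F = row D − 1·row E = (1, −3, 8)   [check: −3·109 + 8·41 = 1]
  13 = 13·1 + 0   → remainder 0, stop. gcd = 1 (last nonzero row F).
The gcd is 1, so 41 is invertible mod 109. The last nonzero row gives −3·109 + 8·41 = 1, so t = 8. So 41^(−1) ≡ 8 (mod 109). Verify: 41 · 8 = 328 ≡ 1 (mod 109). ✓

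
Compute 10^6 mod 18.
Use repeated squaring. Binary(6) = 110. Walk through the bits of the exponent 6 left-to-right: at each bit after the leading one, square the running value, then multiply by 10 if the bit is 1 (always reducing mod 18):
  bit 1 = 1 (leading): start with 10.
  bit 2 = 1: square 10^2 = 100 ≡ 10; bit is 1, so multiply 10·10 = 100 ≡ 10 (mod 18).
  bit 3 = 0: square 10^2 = 100 ≡ 10 (mod 18).
Final value: 10^6 ≡ 10 (mod 18).

Final answer: 10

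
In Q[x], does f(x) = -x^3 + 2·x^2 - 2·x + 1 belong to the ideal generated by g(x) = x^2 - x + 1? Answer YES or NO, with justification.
YES

In Q[x] the ideal (g) consists of all multiples of g, so f ∈ (g) iff g | f, i.e. iff the remainder of f on division by g is 0. Divide f by g (g is monic, so eliminate the leading term of the running remainder at each step):
  leading term -x^3: subtract (-x)·g(x) = -x^3 + x^2 - x, leaving x^2 - x + 1
  leading term x^2: subtract (1)·g(x) = x^2 - x + 1, leaving 0
The remainder is 0, so f(x) = g(x) · h(x) with h(x) = 1 - x. Hence g | f, i.e. f ∈ (g).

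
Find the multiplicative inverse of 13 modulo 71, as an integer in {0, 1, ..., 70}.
13^(−1) ≡ 11 (mod 71)

Apply the extended Euclidean algorithm to (71, 13), tracking rows (r, s, t) with s·71 + t·13 = r. Each division r_prev = q·r_cur + r_new produces the new row as (previous row) − q·(current row):
  row A: (71, 1, 0)   [1·71 + 0·13 = 71]
  row B: (13, 0, 1)   [0·71 + 1·13 = 13]
  71 = 5·13 + 6   → row C = row A − 5·row B = (6, 1, −5)   [check: 1·71 − 5·13 = 6]
  13 = 2·6 + 1   → row D = row B − 2·row C = (1, −2, 11)   [check: −2·71 + 11·13 = 1]
  6 = 6·1 + 0   → remainder 0, stop. gcd = 1 (last nonzero row D).
The gcd is 1, so 13 is invertible mod 71. The last nonzero row gives −2·71 + 11·13 = 1, so t = 11. So 13^(−1) ≡ 11 (mod 71). Verify: 13 · 11 = 143 ≡ 1 (mod 71). ✓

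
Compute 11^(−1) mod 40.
Apply the extended Euclidean algorithm to (40, 11), tracking rows (r, s, t) with s·40 + t·11 = r. Each division r_prev = q·r_cur + r_new produces the new row as (previous row) − q·(current row):
  row A: (40, 1, 0)   [1·40 + 0·11 = 40]
  row B: (11, 0, 1)   [0·40 + 1·11 = 11]
  40 = 3·11 + 7   → row C = row A − 3·row B = (7, 1, −3)   [check: 1·40 − 3·11 = 7]
  11 = 1·7 + 4   → row D = row B − 1·row C = (4, −1, 4)   [check: −1·40 + 4·11 = 4]
  7 = 1·4 + 3   → row E = row C − 1·row D = (3, 2, −7)   [check: 2·40 − 7·11 = 3]
  4 = 1·3 + 1   → row F = row D − 1·row E = (1, −3, 11)   [check: −3·40 + 11·11 = 1]
  3 = 3·1 + 0   → remainder 0, stop. gcd = 1 (last nonzero row F).
The gcd is 1, so 11 is invertible mod 40. The last nonzero row gives −3·40 + 11·11 = 1, so t = 11. So 11^(−1) ≡ 11 (mod 40). Verify: 11 · 11 = 121 ≡ 1 (mod 40). ✓

Final answer: 11^(−1) ≡ 11 (mod 40)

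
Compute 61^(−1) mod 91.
61^(−1) ≡ 3 (mod 91)

Apply the extended Euclidean algorithm to (91, 61), tracking rows (r, s, t) with s·91 + t·61 = r. Each division r_prev = q·r_cur + r_new produces the new row as (previous row) − q·(current row):
  row A: (91, 1, 0)   [1·91 + 0·61 = 91]
  row B: (61, 0, 1)   [0·91 + 1·61 = 61]
  91 = 1·61 + 30   → row C = row A − 1·row B = (30, 1, −1)   [check: 1·91 − 1·61 = 30]
  61 = 2·30 + 1   → row D = row B − 2·row C = (1, −2, 3)   [check: −2·91 + 3·61 = 1]
  30 = 30·1 + 0   → remainder 0, stop. gcd = 1 (last nonzero row D).
The gcd is 1, so 61 is invertible mod 91. The last nonzero row gives −2·91 + 3·61 = 1, so t = 3. So 61^(−1) ≡ 3 (mod 91). Verify: 61 · 3 = 183 ≡ 1 (mod 91). ✓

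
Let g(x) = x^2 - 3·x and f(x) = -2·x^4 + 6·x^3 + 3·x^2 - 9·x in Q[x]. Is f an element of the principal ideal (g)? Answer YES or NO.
YES

In Q[x] the ideal (g) consists of all multiples of g, so f ∈ (g) iff g | f, i.e. iff the remainder of f on division by g is 0. Divide f by g (g is monic, so eliminate the leading term of the running remainder at each step):
  leading term -2·x^4: subtract (-2·x^2)·g(x) = -2·x^4 + 6·x^3, leaving 3·x^2 - 9·x
  leading term 3·x^2: subtract (3)·g(x) = 3·x^2 - 9·x, leaving 0
The remainder is 0, so f(x) = g(x) · h(x) with h(x) = 3 - 2·x^2. Hence g | f, i.e. f ∈ (g).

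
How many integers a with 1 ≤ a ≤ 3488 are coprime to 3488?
The number of a ∈ {1, ..., 3488} with gcd(a, 3488) = 1 is by definition Euler's totient φ(3488). φ is multiplicative, with φ(p^e) = p^e − p^(e−1). Factorise 3488 = 2^5 · 109. Then
  φ(3488) = (2^5 − 2^4) · (109 − 1) = 16 · 108 = 1728.
So there are 1728 such integers.

Final answer: 1728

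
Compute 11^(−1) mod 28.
Apply the extended Euclidean algorithm to (28, 11), tracking rows (r, s, t) with s·28 + t·11 = r. Each division r_prev = q·r_cur + r_new produces the new row as (previous row) − q·(current row):
  row A: (28, 1, 0)   [1·28 + 0·11 = 28]
  row B: (11, 0, 1)   [0·28 + 1·11 = 11]
  28 = 2·11 + 6   → row C = row A − 2·row B = (6, 1, −2)   [check: 1·28 − 2·11 = 6]
  11 = 1·6 + 5   → row D = row B − 1·row C = (5, −1, 3)   [check: −1·28 + 3·11 = 5]
  6 = 1·5 + 1   → row E = row C − 1·row D = (1, 2, −5)   [check: 2·28 − 5·11 = 1]
  5 = 5·1 + 0   → remainder 0, stop. gcd = 1 (last nonzero row E).
The gcd is 1, so 11 is invertible mod 28. The last nonzero row gives 2·28 − 5·11 = 1, so t = −5. So 11^(−1) ≡ −5 ≡ 23 (mod 28). Verify: 11 · 23 = 253 ≡ 1 (mod 28). ✓

Final answer: 11^(−1) ≡ 23 (mod 28)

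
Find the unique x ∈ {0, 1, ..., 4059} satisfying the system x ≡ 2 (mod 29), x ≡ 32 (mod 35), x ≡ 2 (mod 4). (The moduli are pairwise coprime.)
The moduli 29, 35, 4 are pairwise coprime, so by the CRT there is a unique solution mod 29·35·4 = 4060.
Solve by successive substitution. Start with x ≡ 2 (mod 29).
  Combine with x ≡ 32 (mod 35): write x = 2 + 29·t and require 2 + 29·t ≡ 32 (mod 35), i.e. 29·t ≡ 32 − 2 ≡ 30 (mod 35). Since 29^(−1) ≡ 29 (mod 35), t ≡ 29·30 ≡ 30 (mod 35). So x ≡ 2 + 29·30 = 872 (mod 1015).
  Combine with x ≡ 2 (mod 4): write x = 872 + 1015·t and require 872 + 1015·t ≡ 2 (mod 4), i.e. 1015·t ≡ 2 − 872 ≡ 2 (mod 4). Since 1015^(−1) ≡ 3 (mod 4) (1015 ≡ 3 (mod 4)), t ≡ 3·2 ≡ 2 (mod 4). So x ≡ 872 + 1015·2 = 2902 (mod 4060).
Unique solution in [0, 4060): x = 2902.

Final answer: x ≡ 2902 (mod 4060); the representative in [0, 4060) is 2902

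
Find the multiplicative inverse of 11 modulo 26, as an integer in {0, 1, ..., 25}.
11^(−1) ≡ 19 (mod 26)

Apply the extended Euclidean algorithm to (26, 11), tracking rows (r, s, t) with s·26 + t·11 = r. Each division r_prev = q·r_cur + r_new produces the new row as (previous row) − q·(current row):
  row A: (26, 1, 0)   [1·26 + 0·11 = 26]
  row B: (11, 0, 1)   [0·26 + 1·11 = 11]
  26 = 2·11 + 4   → row C = row A − 2·row B = (4, 1, −2)   [check: 1·26 − 2·11 = 4]
  11 = 2·4 + 3   → row D = row B − 2·row C = (3, −2, 5)   [check: −2·26 + 5·11 = 3]
  4 = 1·3 + 1   → row E = row C − 1·row D = (1, 3, −7)   [check: 3·26 − 7·11 = 1]
  3 = 3·1 + 0   → remainder 0, stop. gcd = 1 (last nonzero row E).
The gcd is 1, so 11 is invertible mod 26. The last nonzero row gives 3·26 − 7·11 = 1, so t = −7. So 11^(−1) ≡ −7 ≡ 19 (mod 26). Verify: 11 · 19 = 209 ≡ 1 (mod 26). ✓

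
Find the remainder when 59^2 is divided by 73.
50

Use repeated squaring. Binary(2) = 10. Walk through the bits of the exponent 2 left-to-right: at each bit after the leading one, square the running value, then multiply by 59 if the bit is 1 (always reducing mod 73):
  bit 1 = 1 (leading): start with 59.
  bit 2 = 0: square 59^2 = 3481 ≡ 50 (mod 73).
Final value: 59^2 ≡ 50 (mod 73).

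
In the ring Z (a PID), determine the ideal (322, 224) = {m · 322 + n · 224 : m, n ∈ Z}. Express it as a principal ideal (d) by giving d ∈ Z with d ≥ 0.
(322, 224) = (14); d = 14

In the PID Z, (a, b) is generated by gcd(a, b). Compute gcd(322, 224) with the extended Euclidean algorithm, tracking rows (r, s, t) with s·322 + t·224 = r:
  row A: (322, 1, 0)   [1·322 + 0·224 = 322]
  row B: (224, 0, 1)   [0·322 + 1·224 = 224]
  322 = 1·224 + 98   → row C = row A − 1·row B = (98, 1, −1)   [check: 1·322 − 1·224 = 98]
  224 = 2·98 + 28   → row D = row B − 2·row C = (28, −2, 3)   [check: −2·322 + 3·224 = 28]
  98 = 3·28 + 14   → row E = row C − 3·row D = (14, 7, −10)   [check: 7·322 − 10·224 = 14]
  28 = 2·14 + 0   → remainder 0, stop. gcd = 14 (last nonzero row E).
So gcd(322, 224) = 14, with Bézout identity 7·322 − 10·224 = 14. Containment (⊇): the Bézout identity exhibits 14 as an element of (322, 224), giving (14) ⊆ (322, 224). Containment (⊆): since 14 | 322 and 14 | 224 (322 = 14·23, 224 = 14·16), every Z-linear combination of 322 and 224 is divisible by 14, so (322, 224) ⊆ (14). Therefore (322, 224) = (14), d = 14.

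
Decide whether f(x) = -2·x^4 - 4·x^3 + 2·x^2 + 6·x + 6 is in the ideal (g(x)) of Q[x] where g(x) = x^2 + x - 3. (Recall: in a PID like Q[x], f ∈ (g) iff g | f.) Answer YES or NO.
NO

In Q[x] the ideal (g) consists of all multiples of g, so f ∈ (g) iff g | f, i.e. iff the remainder of f on division by g is 0. Divide f by g (g is monic, so eliminate the leading term of the running remainder at each step):
  leading term -2·x^4: subtract (-2·x^2)·g(x) = -2·x^4 - 2·x^3 + 6·x^2, leaving -2·x^3 - 4·x^2 + 6·x + 6
  leading term -2·x^3: subtract (-2·x)·g(x) = -2·x^3 - 2·x^2 + 6·x, leaving 6 - 2·x^2
  leading term -2·x^2: subtract (-2)·g(x) = -2·x^2 - 2·x + 6, leaving 2·x
The remainder r(x) = 2·x ≠ 0 (and deg r < deg g), so g ∤ f, i.e. f ∉ (g).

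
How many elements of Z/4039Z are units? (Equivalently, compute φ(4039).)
Z/4039Z has φ(4039) = 3456 units

An element a ∈ Z/4039Z is a unit iff gcd(a, 4039) = 1, so the number of units is φ(4039). φ is multiplicative, with φ(p^e) = p^e − p^(e−1). Factorise 4039 = 7 · 577. Then
  φ(4039) = (7 − 1) · (577 − 1) = 6 · 576 = 3456.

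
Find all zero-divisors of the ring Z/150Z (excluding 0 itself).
An element a ∈ Z/150Z (with a ≠ 0) is a zero-divisor iff gcd(a, 150) > 1 (because a is a unit precisely when gcd(a, n) = 1, and in Z/nZ every nonzero, non-unit element is a zero-divisor). Scan a = 1, ..., 149 and keep those with gcd(a, 150) > 1:
  gcd(2, 150) = 2, gcd(3, 150) = 3, gcd(4, 150) = 2, gcd(5, 150) = 5, gcd(6, 150) = 6, gcd(8, 150) = 2, gcd(9, 150) = 3, gcd(10, 150) = 10, gcd(12, 150) = 6, gcd(14, 150) = 2, gcd(15, 150) = 15, gcd(16, 150) = 2, gcd(18, 150) = 6, gcd(20, 150) = 10, gcd(21, 150) = 3, gcd(22, 150) = 2, gcd(24, 150) = 6, gcd(25, 150) = 25, gcd(26, 150) = 2, gcd(27, 150) = 3, gcd(28, 150) = 2, gcd(30, 150) = 30, gcd(32, 150) = 2, gcd(33, 150) = 3, gcd(34, 150) = 2, gcd(35, 150) = 5, gcd(36, 150) = 6, gcd(38, 150) = 2, gcd(39, 150) = 3, gcd(40, 150) = 10, gcd(42, 150) = 6, gcd(44, 150) = 2, gcd(45, 150) = 15, gcd(46, 150) = 2, gcd(48, 150) = 6, gcd(50, 150) = 50, gcd(51, 150) = 3, gcd(52, 150) = 2, gcd(54, 150) = 6, gcd(55, 150) = 5, gcd(56, 150) = 2, gcd(57, 150) = 3, gcd(58, 150) = 2, gcd(60, 150) = 30, gcd(62, 150) = 2, gcd(63, 150) = 3, gcd(64, 150) = 2, gcd(65, 150) = 5, gcd(66, 150) = 6, gcd(68, 150) = 2, gcd(69, 150) = 3, gcd(70, 150) = 10, gcd(72, 150) = 6, gcd(74, 150) = 2, gcd(75, 150) = 75, gcd(76, 150) = 2, gcd(78, 150) = 6, gcd(80, 150) = 10, gcd(81, 150) = 3, gcd(82, 150) = 2, gcd(84, 150) = 6, gcd(85, 150) = 5, gcd(86, 150) = 2, gcd(87, 150) = 3, gcd(88, 150) = 2, gcd(90, 150) = 30, gcd(92, 150) = 2, gcd(93, 150) = 3, gcd(94, 150) = 2, gcd(95, 150) = 5, gcd(96, 150) = 6, gcd(98, 150) = 2, gcd(99, 150) = 3, gcd(100, 150) = 50, gcd(102, 150) = 6, gcd(104, 150) = 2, gcd(105, 150) = 15, gcd(106, 150) = 2, gcd(108, 150) = 6, gcd(110, 150) = 10, gcd(111, 150) = 3, gcd(112, 150) = 2, gcd(114, 150) = 6, gcd(115, 150) = 5, gcd(116, 150) = 2, gcd(117, 150) = 3, gcd(118, 150) = 2, gcd(120, 150) = 30, gcd(122, 150) = 2, gcd(123, 150) = 3, gcd(124, 150) = 2, gcd(125, 150) = 25, gcd(126, 150) = 6, gcd(128, 150) = 2, gcd(129, 150) = 3, gcd(130, 150) = 10, gcd(132, 150) = 6, gcd(134, 150) = 2, gcd(135, 150) = 15, gcd(136, 150) = 2, gcd(138, 150) = 6, gcd(140, 150) = 10, gcd(141, 150) = 3, gcd(142, 150) = 2, gcd(144, 150) = 6, gcd(145, 150) = 5, gcd(146, 150) = 2, gcd(147, 150) = 3, gcd(148, 150) = 2.
All other a ∈ {1, ..., 149} have gcd(a, 150) = 1 and are units. So the nonzero zero-divisors are exactly the 109 values of a appearing in this scan.

Final answer: nonzero zero-divisors of Z/150Z = {2, 3, 4, 5, 6, 8, 9, 10, 12, 14, 15, 16, 18, 20, 21, 22, 24, 25, 26, 27, 28, 30, 32, 33, 34, 35, 36, 38, 39, 40, 42, 44, 45, 46, 48, 50, 51, 52, 54, 55, 56, 57, 58, 60, 62, 63, 64, 65, 66, 68, 69, 70, 72, 74, 75, 76, 78, 80, 81, 82, 84, 85, 86, 87, 88, 90, 92, 93, 94, 95, 96, 98, 99, 100, 102, 104, 105, 106, 108, 110, 111, 112, 114, 115, 116, 117, 118, 120, 122, 123, 124, 125, 126, 128, 129, 130, 132, 134, 135, 136, 138, 140, 141, 142, 144, 145, 146, 147, 148}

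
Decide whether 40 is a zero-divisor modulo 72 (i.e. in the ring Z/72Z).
gcd(40, 72) = 8 > 1, so 40 is not a unit in Z/72Z. In Z/nZ every nonzero non-unit is a zero-divisor: explicitly, take b = 72/gcd = 9 ≠ 0 (mod 72); then 40·9 = 360 = 5·72, i.e. 40·9 ≡ 0 (mod 72). So 40 is a zero-divisor.

Final answer: YES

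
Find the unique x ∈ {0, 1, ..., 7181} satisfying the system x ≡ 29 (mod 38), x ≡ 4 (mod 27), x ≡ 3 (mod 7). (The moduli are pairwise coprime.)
x ≡ 409 (mod 7182); the representative in [0, 7182) is 409

The moduli 38, 27, 7 are pairwise coprime, so by the CRT there is a unique solution mod 38·27·7 = 7182.
Solve by successive substitution. Start with x ≡ 29 (mod 38).
  Combine with x ≡ 4 (mod 27): write x = 29 + 38·t and require 29 + 38·t ≡ 4 (mod 27), i.e. 38·t ≡ 4 − 29 ≡ 2 (mod 27). Since 38^(−1) ≡ 5 (mod 27) (38 ≡ 11 (mod 27)), t ≡ 5·2 ≡ 10 (mod 27). So x ≡ 29 + 38·10 = 409 (mod 1026).
  Combine with x ≡ 3 (mod 7): write x = 409 + 1026·t and require 409 + 1026·t ≡ 3 (mod 7), i.e. 1026·t ≡ 3 − 409 ≡ 0 (mod 7). Since 1026^(−1) ≡ 2 (mod 7) (1026 ≡ 4 (mod 7)), t ≡ 2·0 ≡ 0 (mod 7). So x ≡ 409 + 1026·0 = 409 (mod 7182).
Unique solution in [0, 7182): x = 409.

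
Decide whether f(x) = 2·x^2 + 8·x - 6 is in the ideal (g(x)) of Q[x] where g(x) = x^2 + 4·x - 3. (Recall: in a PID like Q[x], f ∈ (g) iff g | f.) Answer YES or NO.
YES

In Q[x] the ideal (g) consists of all multiples of g, so f ∈ (g) iff g | f, i.e. iff the remainder of f on division by g is 0. Divide f by g (g is monic, so eliminate the leading term of the running remainder at each step):
  leading term 2·x^2: subtract (2)·g(x) = 2·x^2 + 8·x - 6, leaving 0
The remainder is 0, so f(x) = g(x) · h(x) with h(x) = 2. Hence g | f, i.e. f ∈ (g).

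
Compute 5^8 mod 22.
Use repeated squaring. Binary(8) = 1000. Walk through the bits of the exponent 8 left-to-right: at each bit after the leading one, square the running value, then multiply by 5 if the bit is 1 (always reducing mod 22):
  bit 1 = 1 (leading): start with 5.
  bit 2 = 0: square 5^2 = 25 ≡ 3 (mod 22).
  bit 3 = 0: square 3^2 = 9 (mod 22).
  bit 4 = 0: square 9^2 = 81 ≡ 15 (mod 22).
Final value: 5^8 ≡ 15 (mod 22).

Final answer: 15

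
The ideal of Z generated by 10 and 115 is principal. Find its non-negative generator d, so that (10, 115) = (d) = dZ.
In the PID Z, (a, b) is generated by gcd(a, b). Compute gcd(115, 10) with the extended Euclidean algorithm, tracking rows (r, s, t) with s·115 + t·10 = r:
  row A: (115, 1, 0)   [1·115 + 0·10 = 115]
  row B: (10, 0, 1)   [0·115 + 1·10 = 10]
  115 = 11·10 + 5   → row C = row A − 11·row B = (5, 1, −11)   [check: 1·115 − 11·10 = 5]
  10 = 2·5 + 0   → remainder 0, stop. gcd = 5 (last nonzero row C).
So gcd(10, 115) = 5, with Bézout identity 1·115 − 11·10 = 5. Containment (⊇): the Bézout identity exhibits 5 as an element of (10, 115), giving (5) ⊆ (10, 115). Containment (⊆): since 5 | 10 and 5 | 115 (10 = 5·2, 115 = 5·23), every Z-linear combination of 10 and 115 is divisible by 5, so (10, 115) ⊆ (5). Therefore (10, 115) = (5), d = 5.

Final answer: (10, 115) = (5); d = 5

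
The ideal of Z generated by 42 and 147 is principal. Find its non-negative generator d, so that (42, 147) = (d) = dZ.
(42, 147) = (21); d = 21

In the PID Z, (a, b) is generated by gcd(a, b). Compute gcd(147, 42) with the extended Euclidean algorithm, tracking rows (r, s, t) with s·147 + t·42 = r:
  row A: (147, 1, 0)   [1·147 + 0·42 = 147]
  row B: (42, 0, 1)   [0·147 + 1·42 = 42]
  147 = 3·42 + 21   → row C = row A − 3·row B = (21, 1, −3)   [check: 1·147 − 3·42 = 21]
  42 = 2·21 + 0   → remainder 0, stop. gcd = 21 (last nonzero row C).
So gcd(42, 147) = 21, with Bézout identity 1·147 − 3·42 = 21. Containment (⊇): the Bézout identity exhibits 21 as an element of (42, 147), giving (21) ⊆ (42, 147). Containment (⊆): since 21 | 42 and 21 | 147 (42 = 21·2, 147 = 21·7), every Z-linear combination of 42 and 147 is divisible by 21, so (42, 147) ⊆ (21). Therefore (42, 147) = (21), d = 21.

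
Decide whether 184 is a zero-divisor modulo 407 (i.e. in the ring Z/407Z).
gcd(184, 407) = 1, so 184 is a unit in Z/407Z (it has a multiplicative inverse). A unit cannot be a zero-divisor: if 184·b ≡ 0 then multiplying both sides by 184^(−1) gives b ≡ 0. So 184 is not a zero-divisor.

Final answer: NO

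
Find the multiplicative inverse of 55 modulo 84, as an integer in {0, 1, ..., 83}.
55^(−1) ≡ 55 (mod 84)

Apply the extended Euclidean algorithm to (84, 55), tracking rows (r, s, t) with s·84 + t·55 = r. Each division r_prev = q·r_cur + r_new produces the new row as (previous row) − q·(current row):
  row A: (84, 1, 0)   [1·84 + 0·55 = 84]
  row B: (55, 0, 1)   [0·84 + 1·55 = 55]
  84 = 1·55 + 29   → row C = row A − 1·row B = (29, 1, −1)   [check: 1·84 − 1·55 = 29]
  55 = 1·29 + 26   → row D = row B − 1·row C = (26, −1, 2)   [check: −1·84 + 2·55 = 26]
  29 = 1·26 + 3   → row E = row C − 1·row D = (3, 2, −3)   [check: 2·84 − 3·55 = 3]
  26 = 8·3 + 2   → row F = row D − 8·row E = (2, −17, 26)   [check: −17·84 + 26·55 = 2]
  3 = 1·2 + 1   → row G = row E − 1·row F = (1, 19, −29)   [check: 19·84 − 29·55 = 1]
  2 = 2·1 + 0   → remainder 0, stop. gcd = 1 (last nonzero row G).
The gcd is 1, so 55 is invertible mod 84. The last nonzero row gives 19·84 − 29·55 = 1, so t = −29. So 55^(−1) ≡ −29 ≡ 55 (mod 84). Verify: 55 · 55 = 3025 ≡ 1 (mod 84). ✓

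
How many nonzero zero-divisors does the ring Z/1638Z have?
In Z/1638Z each nonzero element is either a unit (gcd with 1638 is 1) or a zero-divisor (gcd > 1). The number of units is φ(1638): factorise 1638 = 2 · 3^2 · 7 · 13, so φ(1638) = (2 − 1) · (3^2 − 3^1) · (7 − 1) · (13 − 1) = 1 · 6 · 6 · 12 = 432. The nonzero elements number 1638 − 1 = 1637. Hence the nonzero zero-divisors number 1637 − 432 = 1205.

Final answer: Z/1638Z has 1205 nonzero zero-divisors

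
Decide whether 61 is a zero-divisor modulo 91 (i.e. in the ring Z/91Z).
gcd(61, 91) = 1, so 61 is a unit in Z/91Z (it has a multiplicative inverse). A unit cannot be a zero-divisor: if 61·b ≡ 0 then multiplying both sides by 61^(−1) gives b ≡ 0. So 61 is not a zero-divisor.

Final answer: NO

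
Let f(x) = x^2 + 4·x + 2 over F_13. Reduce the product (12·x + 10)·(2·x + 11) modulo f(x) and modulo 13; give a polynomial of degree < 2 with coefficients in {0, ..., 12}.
Multiply as integer polynomials: a · b = 24·x^2 + 152·x + 110. Reducing coefficients mod 13: a · b ≡ 11·x^2 + 9·x + 6. Now divide by f(x) = x^2 + 4·x + 2 in F_13[x], eliminating the leading term at each step:
  leading term 11·x^2: subtract (11)·f(x) = 11·x^2 + 5·x + 9, leaving 4·x + 10 (coefficients mod 13)
The degree is now < 2, so this is the remainder. Hence a · b ≡ 4·x + 10 in F_13[x]/(f).

Final answer: a · b ≡ 4·x + 10 (mod f(x))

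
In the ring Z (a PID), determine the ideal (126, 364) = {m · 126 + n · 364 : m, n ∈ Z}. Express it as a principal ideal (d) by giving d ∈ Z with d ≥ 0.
In the PID Z, (a, b) is generated by gcd(a, b). Compute gcd(364, 126) with the extended Euclidean algorithm, tracking rows (r, s, t) with s·364 + t·126 = r:
  row A: (364, 1, 0)   [1·364 + 0·126 = 364]
  row B: (126, 0, 1)   [0·364 + 1·126 = 126]
  364 = 2·126 + 112   → row C = row A − 2·row B = (112, 1, −2)   [check: 1·364 − 2·126 = 112]
  126 = 1·112 + 14   → row D = row B − 1·row C = (14, −1, 3)   [check: −1·364 + 3·126 = 14]
  112 = 8·14 + 0   → remainder 0, stop. gcd = 14 (last nonzero row D).
So gcd(126, 364) = 14, with Bézout identity −1·364 + 3·126 = 14. Containment (⊇): the Bézout identity exhibits 14 as an element of (126, 364), giving (14) ⊆ (126, 364). Containment (⊆): since 14 | 126 and 14 | 364 (126 = 14·9, 364 = 14·26), every Z-linear combination of 126 and 364 is divisible by 14, so (126, 364) ⊆ (14). Therefore (126, 364) = (14), d = 14.

Final answer: (126, 364) = (14); d = 14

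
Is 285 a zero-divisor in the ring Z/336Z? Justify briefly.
YES

gcd(285, 336) = 3 > 1, so 285 is not a unit in Z/336Z. In Z/nZ every nonzero non-unit is a zero-divisor: explicitly, take b = 336/gcd = 112 ≠ 0 (mod 336); then 285·112 = 31920 = 95·336, i.e. 285·112 ≡ 0 (mod 336). So 285 is a zero-divisor.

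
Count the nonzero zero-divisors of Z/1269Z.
In Z/1269Z each nonzero element is either a unit (gcd with 1269 is 1) or a zero-divisor (gcd > 1). The number of units is φ(1269): factorise 1269 = 3^3 · 47, so φ(1269) = (3^3 − 3^2) · (47 − 1) = 18 · 46 = 828. The nonzero elements number 1269 − 1 = 1268. Hence the nonzero zero-divisors number 1268 − 828 = 440.

Final answer: Z/1269Z has 440 nonzero zero-divisors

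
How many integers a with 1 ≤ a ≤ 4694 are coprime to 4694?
The number of a ∈ {1, ..., 4694} with gcd(a, 4694) = 1 is by definition Euler's totient φ(4694). φ is multiplicative, with φ(p^e) = p^e − p^(e−1). Factorise 4694 = 2 · 2347. Then
  φ(4694) = (2 − 1) · (2347 − 1) = 1 · 2346 = 2346.
So there are 2346 such integers.

Final answer: 2346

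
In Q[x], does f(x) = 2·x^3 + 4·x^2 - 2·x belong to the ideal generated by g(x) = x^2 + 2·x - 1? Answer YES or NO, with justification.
YES

In Q[x] the ideal (g) consists of all multiples of g, so f ∈ (g) iff g | f, i.e. iff the remainder of f on division by g is 0. Divide f by g (g is monic, so eliminate the leading term of the running remainder at each step):
  leading term 2·x^3: subtract (2·x)·g(x) = 2·x^3 + 4·x^2 - 2·x, leaving 0
The remainder is 0, so f(x) = g(x) · h(x) with h(x) = 2·x. Hence g | f, i.e. f ∈ (g).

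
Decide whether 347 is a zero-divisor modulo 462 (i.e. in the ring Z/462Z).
NO

gcd(347, 462) = 1, so 347 is a unit in Z/462Z (it has a multiplicative inverse). A unit cannot be a zero-divisor: if 347·b ≡ 0 then multiplying both sides by 347^(−1) gives b ≡ 0. So 347 is not a zero-divisor.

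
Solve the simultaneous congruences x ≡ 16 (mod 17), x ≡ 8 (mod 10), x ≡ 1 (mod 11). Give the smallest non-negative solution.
x ≡ 628 (mod 1870); the representative in [0, 1870) is 628

The moduli 17, 10, 11 are pairwise coprime, so by the CRT there is a unique solution mod 17·10·11 = 1870.
Solve by successive substitution. Start with x ≡ 16 (mod 17).
  Combine with x ≡ 8 (mod 10): write x = 16 + 17·t and require 16 + 17·t ≡ 8 (mod 10), i.e. 17·t ≡ 8 − 16 ≡ 2 (mod 10). Since 17^(−1) ≡ 3 (mod 10) (17 ≡ 7 (mod 10)), t ≡ 3·2 ≡ 6 (mod 10). So x ≡ 16 + 17·6 = 118 (mod 170).
  Combine with x ≡ 1 (mod 11): write x = 118 + 170·t and require 118 + 170·t ≡ 1 (mod 11), i.e. 170·t ≡ 1 − 118 ≡ 4 (mod 11). Since 170^(−1) ≡ 9 (mod 11) (170 ≡ 5 (mod 11)), t ≡ 9·4 ≡ 3 (mod 11). So x ≡ 118 + 170·3 = 628 (mod 1870).
Unique solution in [0, 1870): x = 628.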